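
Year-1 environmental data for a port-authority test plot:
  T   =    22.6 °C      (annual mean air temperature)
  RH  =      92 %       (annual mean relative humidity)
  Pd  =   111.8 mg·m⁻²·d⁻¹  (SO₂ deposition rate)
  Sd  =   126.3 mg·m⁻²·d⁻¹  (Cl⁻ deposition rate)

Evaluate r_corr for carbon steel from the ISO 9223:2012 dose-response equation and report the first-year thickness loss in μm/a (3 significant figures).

r_corr = 171 μm/a

carbon steel: T>10 °C ⇒ hinge -0.054·(22.6−10) = -0.6804
  sulphur-dioxide contribution → 65.58 μm/a
  chloride contribution → 105.3 μm/a
  total first-year rate 170.9 μm/a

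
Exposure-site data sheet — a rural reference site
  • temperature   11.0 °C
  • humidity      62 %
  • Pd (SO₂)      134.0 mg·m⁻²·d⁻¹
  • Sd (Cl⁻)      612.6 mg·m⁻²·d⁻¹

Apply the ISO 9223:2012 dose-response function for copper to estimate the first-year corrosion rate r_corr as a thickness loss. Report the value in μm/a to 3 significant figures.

copper: T>10 °C ⇒ hinge -0.080·(11.0−10) = -0.0800
  SO₂ term: 0.0053·134.0^0.26·exp(0.059·62-0.0800) = 0.678
  Cl⁻ term: 0.01025·612.6^0.27·exp(0.036·62+0.049·11.0) = 0.9262
  sum: 0.678 + 0.9262 → r_corr = 1.604 μm/a

r_corr = 1.60 μm/a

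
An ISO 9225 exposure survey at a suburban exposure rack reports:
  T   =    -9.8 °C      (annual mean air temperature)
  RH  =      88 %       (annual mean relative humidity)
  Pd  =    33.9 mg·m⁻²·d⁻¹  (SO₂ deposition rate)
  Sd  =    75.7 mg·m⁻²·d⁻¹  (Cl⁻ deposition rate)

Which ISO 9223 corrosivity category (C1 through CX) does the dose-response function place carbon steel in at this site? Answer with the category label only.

C2

carbon steel: f(T) = +0.150·(T−10) [T≤10 °C] = -2.9700
  Pd branch = 1.77·Pd^0.52·e^(0.02·RH+f) = 3.297 μm/a
  Sd branch = 0.102·Sd^0.62·e^(0.033·RH+0.04·T) = 18.39 μm/a
  r_corr = 3.297 + 18.39 = 21.69 μm/a
Category bounds: 1.3…25 μm/a bracket r_corr ⇒ C2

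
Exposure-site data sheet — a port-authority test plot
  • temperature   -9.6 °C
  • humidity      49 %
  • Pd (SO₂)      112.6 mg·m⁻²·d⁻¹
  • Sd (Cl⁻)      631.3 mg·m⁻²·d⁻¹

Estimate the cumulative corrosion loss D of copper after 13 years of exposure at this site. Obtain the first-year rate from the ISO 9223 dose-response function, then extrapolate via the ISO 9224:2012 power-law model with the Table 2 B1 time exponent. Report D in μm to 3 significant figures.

copper: f(T) = +0.126·(T−10) [T≤10 °C] = -2.4696
  SO₂ term: 0.0053·112.6^0.26·exp(0.059·49-2.4696) = 0.02759
  Sd branch = 0.01025·Sd^0.27·e^(0.036·RH+0.049·T) = 0.2131 μm/a
  r_corr = 0.02759 + 0.2131 = 0.2407 μm/a
Long-term exponent b (ISO 9224 Table 2, B1) = 0.667
  D(13) = 0.2407 × 13^0.667 = 0.2407 × 5.534 = 1.332 μm

D(13) = 1.33 μm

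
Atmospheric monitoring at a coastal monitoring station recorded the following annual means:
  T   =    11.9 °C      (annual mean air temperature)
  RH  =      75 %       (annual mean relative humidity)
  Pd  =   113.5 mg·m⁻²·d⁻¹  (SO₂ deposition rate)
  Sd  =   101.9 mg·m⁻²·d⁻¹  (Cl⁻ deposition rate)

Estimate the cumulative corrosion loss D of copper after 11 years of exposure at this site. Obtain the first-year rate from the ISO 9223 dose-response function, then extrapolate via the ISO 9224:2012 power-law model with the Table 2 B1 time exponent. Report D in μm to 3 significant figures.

copper: temperature factor f = -0.080·(1.9) = -0.1520
  sulphur-dioxide contribution → 1.301 μm/a
  chloride contribution → 0.9523 μm/a
  ⇒ r_corr(copper) = 2.253 μm/a
Power-law: D(11) = r_corr · 11^0.667
  D(11) = 2.253 × 11^0.667 = 2.253 × 4.95 = 11.15 μm

D(11) = 11.2 μm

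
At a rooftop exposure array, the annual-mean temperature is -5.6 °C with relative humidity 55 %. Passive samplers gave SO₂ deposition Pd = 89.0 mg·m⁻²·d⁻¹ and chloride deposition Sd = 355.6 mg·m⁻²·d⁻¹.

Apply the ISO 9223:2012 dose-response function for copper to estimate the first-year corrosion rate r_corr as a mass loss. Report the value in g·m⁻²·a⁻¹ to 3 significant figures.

copper: T≤10 °C ⇒ hinge +0.126·(-5.6−10) = -1.9656
  Pd branch = 0.0053·Pd^0.26·e^(0.059·RH+f) = 0.0612 μm/a
  Cl⁻ term: 0.01025·355.6^0.27·exp(0.036·55+0.049·-5.6) = 0.2756
  sum: 0.0612 + 0.2756 → r_corr = 0.3368 μm/a
Convert to mass loss: 0.3368 μm/a × 8.96 g/cm³ = 3.017 g·m⁻²·a⁻¹

r_corr = 3.02 g·m⁻²·a⁻¹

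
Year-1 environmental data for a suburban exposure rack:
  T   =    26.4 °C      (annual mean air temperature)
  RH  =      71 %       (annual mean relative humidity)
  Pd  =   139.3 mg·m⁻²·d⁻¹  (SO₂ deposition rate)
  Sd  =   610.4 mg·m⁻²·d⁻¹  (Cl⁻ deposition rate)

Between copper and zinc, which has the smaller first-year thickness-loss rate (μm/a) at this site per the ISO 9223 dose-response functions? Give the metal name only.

copper: temperature factor f = -0.080·(16.4) = -1.3120
  SO₂ term: 0.0053·139.3^0.26·exp(0.059·71-1.3120) = 0.3398
  Sd branch = 0.01025·Sd^0.27·e^(0.036·RH+0.049·T) = 2.721 μm/a
  sum: 0.3398 + 2.721 → r_corr = 3.061 μm/a
zinc: f(T) = -0.071·(T−10) [T>10 °C] = -1.1644
  SO₂ term: 0.0129·139.3^0.44·exp(0.046·71-1.1644) = 0.9261
  Cl⁻ term: 0.0175·610.4^0.57·exp(0.008·71+0.085·26.4) = 11.27
  sum: 0.9261 + 11.27 → r_corr = 12.2 μm/a
Ordering by μm/a: zinc (12.2) > copper (3.06)

copper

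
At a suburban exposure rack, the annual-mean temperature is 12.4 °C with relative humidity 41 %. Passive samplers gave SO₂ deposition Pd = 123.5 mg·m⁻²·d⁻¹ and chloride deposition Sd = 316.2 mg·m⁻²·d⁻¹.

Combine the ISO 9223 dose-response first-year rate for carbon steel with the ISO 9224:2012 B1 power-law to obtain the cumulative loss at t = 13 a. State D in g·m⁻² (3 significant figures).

D(13) = 1.99e+03 g·m⁻²

carbon steel: T>10 °C ⇒ hinge -0.054·(12.4−10) = -0.1296
  Pd branch = 1.77·Pd^0.52·e^(0.02·RH+f) = 43.2 μm/a
  Cl⁻ term: 0.102·316.2^0.62·exp(0.033·41+0.04·12.4) = 22.99
  r_corr = 43.2 + 22.99 = 66.19 μm/a
Long-term exponent b (ISO 9224 Table 2, B1) = 0.523
  D(13) = 66.19 × 13^0.523 = 66.19 × 3.825 = 253.2 μm
  Mass loss = 253.2 μm × 7.85 g/cm³ = 1987 g·m⁻²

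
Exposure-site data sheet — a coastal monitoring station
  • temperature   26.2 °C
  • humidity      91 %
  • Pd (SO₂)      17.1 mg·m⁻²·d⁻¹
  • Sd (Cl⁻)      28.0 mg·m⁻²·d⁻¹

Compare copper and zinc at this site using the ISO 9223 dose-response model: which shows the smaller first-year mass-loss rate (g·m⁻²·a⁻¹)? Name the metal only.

copper: temperature factor f = -0.080·(16.2) = -1.2960
  SO₂ term: 0.0053·17.1^0.26·exp(0.059·91-1.2960) = 0.6512
  Cl⁻ term: 0.01025·28.0^0.27·exp(0.036·91+0.049·26.2) = 2.409
  sum: 0.6512 + 2.409 → r_corr = 3.06 μm/a
  mass loss = 3.06 μm/a × 8.96 g/cm³ = 27.42 g·m⁻²·a⁻¹
zinc: f(T) = -0.071·(T−10) [T>10 °C] = -1.1502
  Pd branch = 0.0129·Pd^0.44·e^(0.046·RH+f) = 0.9366 μm/a
  Sd branch = 0.0175·Sd^0.57·e^(0.008·RH+0.085·T) = 2.245 μm/a
  r_corr = 0.9366 + 2.245 = 3.182 μm/a
  mass loss = 3.182 μm/a × 7.14 g/cm³ = 22.72 g·m⁻²·a⁻¹
Ordering by g·m⁻²·a⁻¹: copper (27.4) > zinc (22.7)

zinc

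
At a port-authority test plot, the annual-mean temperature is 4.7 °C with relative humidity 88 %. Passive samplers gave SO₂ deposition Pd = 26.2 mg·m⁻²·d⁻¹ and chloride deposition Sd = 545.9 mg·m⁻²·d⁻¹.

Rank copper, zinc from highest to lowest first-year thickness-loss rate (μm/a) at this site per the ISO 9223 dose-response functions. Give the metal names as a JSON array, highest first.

["zinc", "copper"]

copper: temperature factor f = +0.126·(-5.3) = -0.6678
  Pd branch = 0.0053·Pd^0.26·e^(0.059·RH+f) = 1.143 μm/a
  Sd branch = 0.01025·Sd^0.27·e^(0.036·RH+0.049·T) = 1.681 μm/a
  r_corr = 1.143 + 1.681 = 2.824 μm/a
zinc: temperature factor f = +0.038·(-5.3) = -0.2014
  Pd branch = 0.0129·Pd^0.44·e^(0.046·RH+f) = 2.542 μm/a
  Cl⁻ term: 0.0175·545.9^0.57·exp(0.008·88+0.085·4.7) = 1.916
  r_corr = 2.542 + 1.916 = 4.458 μm/a
Ordering by μm/a: zinc (4.46) > copper (2.82)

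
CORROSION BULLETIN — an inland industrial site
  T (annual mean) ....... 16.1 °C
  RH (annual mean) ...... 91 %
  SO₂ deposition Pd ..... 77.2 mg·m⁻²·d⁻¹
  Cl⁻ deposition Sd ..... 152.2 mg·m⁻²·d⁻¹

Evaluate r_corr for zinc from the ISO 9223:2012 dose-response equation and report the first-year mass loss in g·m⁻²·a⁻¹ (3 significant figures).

r_corr = 44.4 g·m⁻²·a⁻¹

zinc: temperature factor f = -0.071·(6.1) = -0.4331
  sulphur-dioxide contribution → 3.724 μm/a
  chloride contribution → 2.498 μm/a
  total first-year rate 6.222 μm/a
Convert to mass loss: 6.222 μm/a × 7.14 g/cm³ = 44.42 g·m⁻²·a⁻¹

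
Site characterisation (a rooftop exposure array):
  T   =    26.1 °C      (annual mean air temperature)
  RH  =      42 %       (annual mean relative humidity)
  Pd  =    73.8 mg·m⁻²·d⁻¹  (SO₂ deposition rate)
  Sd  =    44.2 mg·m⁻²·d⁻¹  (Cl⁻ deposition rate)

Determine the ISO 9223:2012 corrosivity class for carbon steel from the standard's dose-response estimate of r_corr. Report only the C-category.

C3

carbon steel: T>10 °C ⇒ hinge -0.054·(26.1−10) = -0.8694
  SO₂ term: 1.77·73.8^0.52·exp(0.02·42-0.8694) = 16.09
  Sd branch = 0.102·Sd^0.62·e^(0.033·RH+0.04·T) = 12.14 μm/a
  r_corr = 16.09 + 12.14 = 28.23 μm/a
ISO 9223 Table 2 (carbon steel): 25 < 28.2 ≤ 50 μm/a ⇒ C3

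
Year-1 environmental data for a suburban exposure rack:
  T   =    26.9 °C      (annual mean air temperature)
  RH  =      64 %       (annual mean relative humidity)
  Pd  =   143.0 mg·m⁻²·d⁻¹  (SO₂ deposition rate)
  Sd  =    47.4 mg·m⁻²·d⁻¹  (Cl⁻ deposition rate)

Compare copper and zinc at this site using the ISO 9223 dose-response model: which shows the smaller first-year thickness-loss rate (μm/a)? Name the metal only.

copper: f(T) = -0.080·(T−10) [T>10 °C] = -1.3520
  sulphur-dioxide contribution → 0.2175 μm/a
  chloride contribution → 1.087 μm/a
  total first-year rate 1.304 μm/a
zinc: temperature factor f = -0.071·(16.9) = -1.1999
  sulphur-dioxide contribution → 0.6552 μm/a
  chloride contribution → 2.592 μm/a
  ⇒ r_corr(zinc) = 3.247 μm/a
Ordering by μm/a: zinc (3.25) > copper (1.3)

copper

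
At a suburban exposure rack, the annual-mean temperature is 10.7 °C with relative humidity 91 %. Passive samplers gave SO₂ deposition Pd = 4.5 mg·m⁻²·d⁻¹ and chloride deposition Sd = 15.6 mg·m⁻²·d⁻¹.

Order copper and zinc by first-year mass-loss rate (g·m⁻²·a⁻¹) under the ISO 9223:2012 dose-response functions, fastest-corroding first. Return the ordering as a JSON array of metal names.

["copper", "zinc"]

copper: temperature factor f = -0.080·(0.7) = -0.0560
  Pd branch = 0.0053·Pd^0.26·e^(0.059·RH+f) = 1.59 μm/a
  Cl⁻ term: 0.01025·15.6^0.27·exp(0.036·91+0.049·10.7) = 0.9623
  r_corr = 1.59 + 0.9623 = 2.553 μm/a
  mass loss = 2.553 μm/a × 8.96 g/cm³ = 22.87 g·m⁻²·a⁻¹
zinc: T>10 °C ⇒ hinge -0.071·(10.7−10) = -0.0497
  SO₂ term: 0.0129·4.5^0.44·exp(0.046·91-0.0497) = 1.564
  Sd branch = 0.0175·Sd^0.57·e^(0.008·RH+0.085·T) = 0.4308 μm/a
  r_corr = 1.564 + 0.4308 = 1.995 μm/a
  mass loss = 1.995 μm/a × 7.14 g/cm³ = 14.25 g·m⁻²·a⁻¹
Ordering by g·m⁻²·a⁻¹: copper (22.9) > zinc (14.2)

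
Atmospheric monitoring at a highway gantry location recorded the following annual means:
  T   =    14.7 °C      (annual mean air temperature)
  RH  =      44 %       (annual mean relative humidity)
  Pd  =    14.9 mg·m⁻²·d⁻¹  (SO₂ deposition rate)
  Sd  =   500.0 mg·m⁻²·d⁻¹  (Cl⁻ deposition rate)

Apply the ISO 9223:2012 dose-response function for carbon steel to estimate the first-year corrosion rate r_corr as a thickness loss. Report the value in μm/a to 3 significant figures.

r_corr = 50.5 μm/a

carbon steel: temperature factor f = -0.054·(4.7) = -0.2538
  sulphur-dioxide contribution → 13.49 μm/a
  chloride contribution → 36.98 μm/a
  ⇒ r_corr(carbon steel) = 50.47 μm/a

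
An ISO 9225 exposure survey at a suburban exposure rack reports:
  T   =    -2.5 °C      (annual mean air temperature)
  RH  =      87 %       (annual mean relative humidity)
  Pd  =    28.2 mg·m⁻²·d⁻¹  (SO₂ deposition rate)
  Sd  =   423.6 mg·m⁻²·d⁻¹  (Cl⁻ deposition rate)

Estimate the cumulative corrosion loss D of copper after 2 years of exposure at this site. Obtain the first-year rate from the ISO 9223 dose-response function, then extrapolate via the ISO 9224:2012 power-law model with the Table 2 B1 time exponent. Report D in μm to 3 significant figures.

D(2) = 2.39 μm

copper: f(T) = +0.126·(T−10) [T≤10 °C] = -1.5750
  SO₂ term: 0.0053·28.2^0.26·exp(0.059·87-1.5750) = 0.4432
  Sd branch = 0.01025·Sd^0.27·e^(0.036·RH+0.049·T) = 1.064 μm/a
  r_corr = 0.4432 + 1.064 = 1.507 μm/a
ISO 9224: D(t) = r_corr · t^b with b = 0.667 (copper, B1)
  D(2) = 1.507 × 2^0.667 = 1.507 × 1.588 = 2.393 μm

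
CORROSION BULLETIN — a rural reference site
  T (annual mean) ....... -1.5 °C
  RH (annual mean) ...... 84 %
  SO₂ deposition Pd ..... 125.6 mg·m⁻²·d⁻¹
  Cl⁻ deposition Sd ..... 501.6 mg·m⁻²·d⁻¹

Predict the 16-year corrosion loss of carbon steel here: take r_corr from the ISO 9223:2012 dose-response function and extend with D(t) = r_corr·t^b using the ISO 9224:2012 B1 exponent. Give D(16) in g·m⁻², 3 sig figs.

D(16) = 3.13e+03 g·m⁻²

carbon steel: f(T) = +0.150·(T−10) [T≤10 °C] = -1.7250
  sulphur-dioxide contribution → 20.89 μm/a
  chloride contribution → 72.55 μm/a
  ⇒ r_corr(carbon steel) = 93.44 μm/a
Long-term exponent b (ISO 9224 Table 2, B1) = 0.523
  D(16) = 93.44 × 16^0.523 = 93.44 × 4.263 = 398.4 μm
  Mass loss = 398.4 μm × 7.85 g/cm³ = 3127 g·m⁻²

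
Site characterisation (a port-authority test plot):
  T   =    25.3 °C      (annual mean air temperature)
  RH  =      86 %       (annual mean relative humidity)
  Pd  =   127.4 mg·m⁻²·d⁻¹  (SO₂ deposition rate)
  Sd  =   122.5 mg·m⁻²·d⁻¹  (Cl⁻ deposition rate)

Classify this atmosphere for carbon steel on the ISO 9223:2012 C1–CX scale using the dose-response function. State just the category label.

C5

carbon steel: f(T) = -0.054·(T−10) [T>10 °C] = -0.8262
  SO₂ term: 1.77·127.4^0.52·exp(0.02·86-0.8262) = 53.81
  Cl⁻ term: 0.102·122.5^0.62·exp(0.033·86+0.04·25.3) = 94.47
  sum: 53.81 + 94.47 → r_corr = 148.3 μm/a
ISO 9223 Table 2 (carbon steel): 80 < 148 ≤ 200 μm/a ⇒ C5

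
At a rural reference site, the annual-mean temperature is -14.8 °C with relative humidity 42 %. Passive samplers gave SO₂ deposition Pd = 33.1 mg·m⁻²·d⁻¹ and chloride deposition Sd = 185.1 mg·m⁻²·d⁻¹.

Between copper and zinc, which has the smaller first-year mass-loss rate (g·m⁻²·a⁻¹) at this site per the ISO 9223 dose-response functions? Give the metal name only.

copper: temperature factor f = +0.126·(-24.8) = -3.1248
  sulphur-dioxide contribution → 0.006895 μm/a
  chloride contribution → 0.09218 μm/a
  total first-year rate 0.09907 μm/a
  mass loss = 0.09907 μm/a × 8.96 g/cm³ = 0.8877 g·m⁻²·a⁻¹
zinc: f(T) = +0.038·(T−10) [T≤10 °C] = -0.9424
  sulphur-dioxide contribution → 0.1618 μm/a
  chloride contribution → 0.1365 μm/a
  total first-year rate 0.2983 μm/a
  mass loss = 0.2983 μm/a × 7.14 g/cm³ = 2.13 g·m⁻²·a⁻¹
Ordering by g·m⁻²·a⁻¹: zinc (2.13) > copper (0.888)

copper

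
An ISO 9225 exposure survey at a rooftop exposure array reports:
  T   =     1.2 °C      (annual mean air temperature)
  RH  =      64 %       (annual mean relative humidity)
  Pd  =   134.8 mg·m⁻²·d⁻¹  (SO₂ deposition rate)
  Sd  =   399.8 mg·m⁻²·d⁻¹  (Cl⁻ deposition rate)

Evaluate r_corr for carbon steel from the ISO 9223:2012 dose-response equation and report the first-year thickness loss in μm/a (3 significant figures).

carbon steel: T≤10 °C ⇒ hinge +0.150·(1.2−10) = -1.3200
  SO₂ term: 1.77·134.8^0.52·exp(0.02·64-1.3200) = 21.78
  Cl⁻ term: 0.102·399.8^0.62·exp(0.033·64+0.04·1.2) = 36.29
  r_corr = 21.78 + 36.29 = 58.07 μm/a

r_corr = 58.1 μm/a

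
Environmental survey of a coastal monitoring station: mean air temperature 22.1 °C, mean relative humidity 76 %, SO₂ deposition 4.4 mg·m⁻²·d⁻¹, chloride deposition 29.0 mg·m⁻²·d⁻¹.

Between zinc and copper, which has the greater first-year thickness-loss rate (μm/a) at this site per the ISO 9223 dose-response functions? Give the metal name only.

zinc

zinc: T>10 °C ⇒ hinge -0.071·(22.1−10) = -0.8591
  sulphur-dioxide contribution → 0.3459 μm/a
  chloride contribution → 1.434 μm/a
  ⇒ r_corr(zinc) = 1.78 μm/a
copper: f(T) = -0.080·(T−10) [T>10 °C] = -0.9680
  sulphur-dioxide contribution → 0.2622 μm/a
  chloride contribution → 1.159 μm/a
  ⇒ r_corr(copper) = 1.421 μm/a
Ordering by μm/a: zinc (1.78) > copper (1.42)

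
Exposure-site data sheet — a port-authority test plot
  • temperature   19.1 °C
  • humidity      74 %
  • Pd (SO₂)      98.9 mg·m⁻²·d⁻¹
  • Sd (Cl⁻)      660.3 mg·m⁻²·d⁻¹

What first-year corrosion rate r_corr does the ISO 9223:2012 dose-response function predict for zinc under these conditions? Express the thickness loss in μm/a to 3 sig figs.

zinc: temperature factor f = -0.071·(9.1) = -0.6461
  sulphur-dioxide contribution → 1.535 μm/a
  chloride contribution → 6.493 μm/a
  total first-year rate 8.029 μm/a

r_corr = 8.03 μm/a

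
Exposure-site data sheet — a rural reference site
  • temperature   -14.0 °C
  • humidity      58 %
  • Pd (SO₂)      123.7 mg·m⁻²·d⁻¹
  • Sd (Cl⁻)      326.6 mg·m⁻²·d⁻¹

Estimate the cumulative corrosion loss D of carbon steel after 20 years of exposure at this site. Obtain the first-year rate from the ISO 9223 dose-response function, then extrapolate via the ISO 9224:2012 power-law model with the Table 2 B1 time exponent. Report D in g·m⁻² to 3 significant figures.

carbon steel: f(T) = +0.150·(T−10) [T≤10 °C] = -3.6000
  Pd branch = 1.77·Pd^0.52·e^(0.02·RH+f) = 1.889 μm/a
  Cl⁻ term: 0.102·326.6^0.62·exp(0.033·58+0.04·-14.0) = 14.3
  sum: 1.889 + 14.3 → r_corr = 16.19 μm/a
Long-term exponent b (ISO 9224 Table 2, B1) = 0.523
  D(20) = 16.19 × 20^0.523 = 16.19 × 4.791 = 77.56 μm
  Mass loss = 77.56 μm × 7.85 g/cm³ = 608.9 g·m⁻²

D(20) = 609 g·m⁻²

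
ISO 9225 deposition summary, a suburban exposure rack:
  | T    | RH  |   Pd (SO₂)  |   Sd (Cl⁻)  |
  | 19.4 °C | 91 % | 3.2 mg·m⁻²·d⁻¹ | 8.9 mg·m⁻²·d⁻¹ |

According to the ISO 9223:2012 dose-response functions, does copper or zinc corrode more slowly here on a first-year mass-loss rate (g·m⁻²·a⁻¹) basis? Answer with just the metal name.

zinc

copper: T>10 °C ⇒ hinge -0.080·(19.4−10) = -0.7520
  sulphur-dioxide contribution → 0.7257 μm/a
  chloride contribution → 1.267 μm/a
  ⇒ r_corr(copper) = 1.992 μm/a
  mass loss = 1.992 μm/a × 8.96 g/cm³ = 17.85 g·m⁻²·a⁻¹
zinc: temperature factor f = -0.071·(9.4) = -0.6674
  sulphur-dioxide contribution → 0.726 μm/a
  chloride contribution → 0.6554 μm/a
  ⇒ r_corr(zinc) = 1.381 μm/a
  mass loss = 1.381 μm/a × 7.14 g/cm³ = 9.864 g·m⁻²·a⁻¹
Ordering by g·m⁻²·a⁻¹: copper (17.9) > zinc (9.86)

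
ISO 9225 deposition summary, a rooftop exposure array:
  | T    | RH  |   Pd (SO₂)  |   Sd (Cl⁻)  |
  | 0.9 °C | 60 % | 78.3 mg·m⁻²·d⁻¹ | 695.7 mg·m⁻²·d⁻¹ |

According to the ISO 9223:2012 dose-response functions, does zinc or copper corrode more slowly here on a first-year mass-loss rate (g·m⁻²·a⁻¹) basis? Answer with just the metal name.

copper

zinc: f(T) = +0.038·(T−10) [T≤10 °C] = -0.3458
  sulphur-dioxide contribution → 0.9825 μm/a
  chloride contribution → 1.273 μm/a
  total first-year rate 2.256 μm/a
  mass loss = 2.256 μm/a × 7.14 g/cm³ = 16.11 g·m⁻²·a⁻¹
copper: f(T) = +0.126·(T−10) [T≤10 °C] = -1.1466
  sulphur-dioxide contribution → 0.1803 μm/a
  chloride contribution → 0.5438 μm/a
  total first-year rate 0.7241 μm/a
  mass loss = 0.7241 μm/a × 8.96 g/cm³ = 6.488 g·m⁻²·a⁻¹
Ordering by g·m⁻²·a⁻¹: zinc (16.1) > copper (6.49)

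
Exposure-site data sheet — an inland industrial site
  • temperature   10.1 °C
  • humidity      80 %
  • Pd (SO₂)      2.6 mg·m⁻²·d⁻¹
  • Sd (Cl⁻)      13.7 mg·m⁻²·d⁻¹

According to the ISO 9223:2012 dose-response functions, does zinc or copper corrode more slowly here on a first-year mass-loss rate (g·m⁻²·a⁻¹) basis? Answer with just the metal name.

zinc: f(T) = -0.071·(T−10) [T>10 °C] = -0.0071
  Pd branch = 0.0129·Pd^0.44·e^(0.046·RH+f) = 0.7732 μm/a
  Cl⁻ term: 0.0175·13.7^0.57·exp(0.008·80+0.085·10.1) = 0.3481
  r_corr = 0.7732 + 0.3481 = 1.121 μm/a
  mass loss = 1.121 μm/a × 7.14 g/cm³ = 8.006 g·m⁻²·a⁻¹
copper: f(T) = -0.080·(T−10) [T>10 °C] = -0.0080
  Pd branch = 0.0053·Pd^0.26·e^(0.059·RH+f) = 0.7561 μm/a
  Cl⁻ term: 0.01025·13.7^0.27·exp(0.036·80+0.049·10.1) = 0.6072
  r_corr = 0.7561 + 0.6072 = 1.363 μm/a
  mass loss = 1.363 μm/a × 8.96 g/cm³ = 12.22 g·m⁻²·a⁻¹
Ordering by g·m⁻²·a⁻¹: copper (12.2) > zinc (8.01)

zinc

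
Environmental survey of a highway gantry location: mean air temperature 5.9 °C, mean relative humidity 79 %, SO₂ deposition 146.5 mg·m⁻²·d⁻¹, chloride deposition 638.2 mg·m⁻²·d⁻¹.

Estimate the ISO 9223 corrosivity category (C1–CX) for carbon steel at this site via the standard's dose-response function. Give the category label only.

C5

carbon steel: T≤10 °C ⇒ hinge +0.150·(5.9−10) = -0.6150
  sulphur-dioxide contribution → 62.13 μm/a
  chloride contribution → 96.02 μm/a
  total first-year rate 158.2 μm/a
Category bounds: 80…200 μm/a bracket r_corr ⇒ C5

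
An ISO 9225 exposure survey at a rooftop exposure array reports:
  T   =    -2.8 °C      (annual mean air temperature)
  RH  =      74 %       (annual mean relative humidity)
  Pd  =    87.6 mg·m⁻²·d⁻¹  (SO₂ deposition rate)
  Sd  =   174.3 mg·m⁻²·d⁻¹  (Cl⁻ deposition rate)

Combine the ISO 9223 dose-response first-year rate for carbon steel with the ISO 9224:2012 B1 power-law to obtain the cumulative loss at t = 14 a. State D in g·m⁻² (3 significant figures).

carbon steel: T≤10 °C ⇒ hinge +0.150·(-2.8−10) = -1.9200
  sulphur-dioxide contribution → 11.67 μm/a
  chloride contribution → 25.71 μm/a
  ⇒ r_corr(carbon steel) = 37.38 μm/a
ISO 9224: D(t) = r_corr · t^b with b = 0.523 (carbon steel, B1)
  D(14) = 37.38 × 14^0.523 = 37.38 × 3.976 = 148.6 μm
  Mass loss = 148.6 μm × 7.85 g/cm³ = 1167 g·m⁻²

D(14) = 1.17e+03 g·m⁻²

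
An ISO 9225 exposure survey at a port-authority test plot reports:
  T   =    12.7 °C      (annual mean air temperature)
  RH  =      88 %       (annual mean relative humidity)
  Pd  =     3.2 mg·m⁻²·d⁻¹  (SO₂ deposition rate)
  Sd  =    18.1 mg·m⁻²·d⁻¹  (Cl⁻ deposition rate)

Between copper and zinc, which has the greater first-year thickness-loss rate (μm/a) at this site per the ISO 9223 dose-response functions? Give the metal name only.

copper

copper: f(T) = -0.080·(T−10) [T>10 °C] = -0.2160
  Pd branch = 0.0053·Pd^0.26·e^(0.059·RH+f) = 1.039 μm/a
  Sd branch = 0.01025·Sd^0.27·e^(0.036·RH+0.049·T) = 0.9918 μm/a
  r_corr = 1.039 + 0.9918 = 2.031 μm/a
zinc: f(T) = -0.071·(T−10) [T>10 °C] = -0.1917
  SO₂ term: 0.0129·3.2^0.44·exp(0.046·88-0.1917) = 1.018
  Cl⁻ term: 0.0175·18.1^0.57·exp(0.008·88+0.085·12.7) = 0.5426
  sum: 1.018 + 0.5426 → r_corr = 1.56 μm/a
Ordering by μm/a: copper (2.03) > zinc (1.56)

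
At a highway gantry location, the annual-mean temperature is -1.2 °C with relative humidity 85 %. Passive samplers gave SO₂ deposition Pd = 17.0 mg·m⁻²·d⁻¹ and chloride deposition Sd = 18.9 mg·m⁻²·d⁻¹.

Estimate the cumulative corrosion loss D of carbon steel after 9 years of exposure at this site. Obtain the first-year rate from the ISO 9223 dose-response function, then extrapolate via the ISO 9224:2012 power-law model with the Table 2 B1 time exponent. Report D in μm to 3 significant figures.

carbon steel: temperature factor f = +0.150·(-11.2) = -1.6800
  SO₂ term: 1.77·17.0^0.52·exp(0.02·85-1.6800) = 7.879
  Sd branch = 0.102·Sd^0.62·e^(0.033·RH+0.04·T) = 9.939 μm/a
  r_corr = 7.879 + 9.939 = 17.82 μm/a
ISO 9224: D(t) = r_corr · t^b with b = 0.523 (carbon steel, B1)
  D(9) = 17.82 × 9^0.523 = 17.82 × 3.156 = 56.23 μm

D(9) = 56.2 μm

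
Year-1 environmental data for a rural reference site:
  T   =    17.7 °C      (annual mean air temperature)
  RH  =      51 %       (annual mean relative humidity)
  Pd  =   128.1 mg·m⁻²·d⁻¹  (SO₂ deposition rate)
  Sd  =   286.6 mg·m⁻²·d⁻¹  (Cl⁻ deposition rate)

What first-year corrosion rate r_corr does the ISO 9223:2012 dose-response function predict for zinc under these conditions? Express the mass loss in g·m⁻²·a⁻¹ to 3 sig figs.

r_corr = 26.0 g·m⁻²·a⁻¹

zinc: f(T) = -0.071·(T−10) [T>10 °C] = -0.5467
  SO₂ term: 0.0129·128.1^0.44·exp(0.046·51-0.5467) = 0.6597
  Sd branch = 0.0175·Sd^0.57·e^(0.008·RH+0.085·T) = 2.98 μm/a
  r_corr = 0.6597 + 2.98 = 3.64 μm/a
Convert to mass loss: 3.64 μm/a × 7.14 g/cm³ = 25.99 g·m⁻²·a⁻¹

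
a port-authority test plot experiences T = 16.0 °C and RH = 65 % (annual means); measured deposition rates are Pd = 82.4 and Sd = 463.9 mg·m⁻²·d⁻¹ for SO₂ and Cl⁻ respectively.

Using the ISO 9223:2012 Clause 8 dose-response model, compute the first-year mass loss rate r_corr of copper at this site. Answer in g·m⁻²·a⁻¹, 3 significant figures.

r_corr = 15.2 g·m⁻²·a⁻¹

copper: temperature factor f = -0.080·(6.0) = -0.4800
  Pd branch = 0.0053·Pd^0.26·e^(0.059·RH+f) = 0.4781 μm/a
  Sd branch = 0.01025·Sd^0.27·e^(0.036·RH+0.049·T) = 1.223 μm/a
  r_corr = 0.4781 + 1.223 = 1.701 μm/a
Convert to mass loss: 1.701 μm/a × 8.96 g/cm³ = 15.24 g·m⁻²·a⁻¹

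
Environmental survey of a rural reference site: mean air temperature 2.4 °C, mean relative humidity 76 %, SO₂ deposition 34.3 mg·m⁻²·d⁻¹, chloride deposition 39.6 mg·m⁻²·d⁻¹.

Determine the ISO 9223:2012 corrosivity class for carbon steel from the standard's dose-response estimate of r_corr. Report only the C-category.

carbon steel: f(T) = +0.150·(T−10) [T≤10 °C] = -1.1400
  sulphur-dioxide contribution → 16.27 μm/a
  chloride contribution → 13.49 μm/a
  ⇒ r_corr(carbon steel) = 29.76 μm/a
29.8 μm/a falls in (25, 50] for carbon steel → category C3

C3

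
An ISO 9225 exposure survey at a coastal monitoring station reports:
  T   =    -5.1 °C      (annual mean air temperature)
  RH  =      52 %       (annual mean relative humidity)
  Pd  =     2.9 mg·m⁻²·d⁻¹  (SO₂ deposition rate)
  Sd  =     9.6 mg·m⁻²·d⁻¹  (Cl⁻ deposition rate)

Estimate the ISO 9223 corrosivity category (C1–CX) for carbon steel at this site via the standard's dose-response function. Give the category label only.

C2

carbon steel: T≤10 °C ⇒ hinge +0.150·(-5.1−10) = -2.2650
  sulphur-dioxide contribution → 0.9045 μm/a
  chloride contribution → 1.88 μm/a
  total first-year rate 2.785 μm/a
ISO 9223 Table 2 (carbon steel): 1.3 < 2.78 ≤ 25 μm/a ⇒ C2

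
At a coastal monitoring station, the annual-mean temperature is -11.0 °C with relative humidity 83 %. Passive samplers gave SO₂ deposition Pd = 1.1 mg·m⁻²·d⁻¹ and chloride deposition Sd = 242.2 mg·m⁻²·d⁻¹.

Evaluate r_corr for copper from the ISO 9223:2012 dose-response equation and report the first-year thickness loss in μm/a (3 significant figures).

copper: f(T) = +0.126·(T−10) [T≤10 °C] = -2.6460
  Pd branch = 0.0053·Pd^0.26·e^(0.059·RH+f) = 0.0516 μm/a
  Sd branch = 0.01025·Sd^0.27·e^(0.036·RH+0.049·T) = 0.5224 μm/a
  r_corr = 0.0516 + 0.5224 = 0.574 μm/a

r_corr = 0.574 μm/a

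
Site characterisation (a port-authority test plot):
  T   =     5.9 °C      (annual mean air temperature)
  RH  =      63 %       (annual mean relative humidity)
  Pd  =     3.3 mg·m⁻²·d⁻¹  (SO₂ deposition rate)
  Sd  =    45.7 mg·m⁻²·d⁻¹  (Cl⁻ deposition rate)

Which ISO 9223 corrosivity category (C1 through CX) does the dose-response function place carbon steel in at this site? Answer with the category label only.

carbon steel: T≤10 °C ⇒ hinge +0.150·(5.9−10) = -0.6150
  sulphur-dioxide contribution → 6.277 μm/a
  chloride contribution → 11.04 μm/a
  total first-year rate 17.32 μm/a
Category bounds: 1.3…25 μm/a bracket r_corr ⇒ C2

C2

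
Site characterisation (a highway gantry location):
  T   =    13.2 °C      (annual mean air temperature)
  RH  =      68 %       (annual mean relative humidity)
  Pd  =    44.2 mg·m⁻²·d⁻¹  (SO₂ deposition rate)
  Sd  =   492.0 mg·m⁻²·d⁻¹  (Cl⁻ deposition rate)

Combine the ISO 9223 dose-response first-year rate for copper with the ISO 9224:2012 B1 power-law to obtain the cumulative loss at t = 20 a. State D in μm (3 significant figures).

D(20) = 13.4 μm

copper: f(T) = -0.080·(T−10) [T>10 °C] = -0.2560
  SO₂ term: 0.0053·44.2^0.26·exp(0.059·68-0.2560) = 0.6071
  Cl⁻ term: 0.01025·492.0^0.27·exp(0.036·68+0.049·13.2) = 1.207
  sum: 0.6071 + 1.207 → r_corr = 1.814 μm/a
Power-law: D(20) = r_corr · 20^0.667
  D(20) = 1.814 × 20^0.667 = 1.814 × 7.375 = 13.38 μm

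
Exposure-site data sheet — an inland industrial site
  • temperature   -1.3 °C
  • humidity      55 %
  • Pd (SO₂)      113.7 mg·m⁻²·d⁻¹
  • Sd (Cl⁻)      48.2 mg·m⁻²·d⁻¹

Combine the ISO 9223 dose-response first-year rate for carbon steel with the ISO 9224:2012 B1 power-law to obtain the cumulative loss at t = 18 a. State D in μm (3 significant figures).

carbon steel: T≤10 °C ⇒ hinge +0.150·(-1.3−10) = -1.6950
  sulphur-dioxide contribution → 11.44 μm/a
  chloride contribution → 6.573 μm/a
  ⇒ r_corr(carbon steel) = 18.02 μm/a
Long-term exponent b (ISO 9224 Table 2, B1) = 0.523
  D(18) = 18.02 × 18^0.523 = 18.02 × 4.534 = 81.69 μm

D(18) = 81.7 μm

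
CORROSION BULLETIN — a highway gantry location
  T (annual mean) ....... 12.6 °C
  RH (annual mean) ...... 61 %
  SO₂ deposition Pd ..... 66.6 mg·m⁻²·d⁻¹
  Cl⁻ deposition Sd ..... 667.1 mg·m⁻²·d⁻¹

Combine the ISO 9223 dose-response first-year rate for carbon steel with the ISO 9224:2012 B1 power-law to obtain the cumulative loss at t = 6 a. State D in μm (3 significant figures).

carbon steel: f(T) = -0.054·(T−10) [T>10 °C] = -0.1404
  sulphur-dioxide contribution → 46.24 μm/a
  chloride contribution → 71.24 μm/a
  ⇒ r_corr(carbon steel) = 117.5 μm/a
ISO 9224: D(t) = r_corr · t^b with b = 0.523 (carbon steel, B1)
  D(6) = 117.5 × 6^0.523 = 117.5 × 2.553 = 299.9 μm

D(6) = 300 μm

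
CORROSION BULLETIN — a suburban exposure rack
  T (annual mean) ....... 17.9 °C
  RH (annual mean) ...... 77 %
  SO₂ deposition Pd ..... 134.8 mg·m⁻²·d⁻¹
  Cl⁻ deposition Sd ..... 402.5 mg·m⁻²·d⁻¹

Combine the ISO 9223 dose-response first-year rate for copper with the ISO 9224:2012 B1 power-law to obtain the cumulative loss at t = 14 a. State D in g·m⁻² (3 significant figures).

copper: temperature factor f = -0.080·(7.9) = -0.6320
  Pd branch = 0.0053·Pd^0.26·e^(0.059·RH+f) = 0.9474 μm/a
  Cl⁻ term: 0.01025·402.5^0.27·exp(0.036·77+0.049·17.9) = 1.99
  r_corr = 0.9474 + 1.99 = 2.937 μm/a
Power-law: D(14) = r_corr · 14^0.667
  D(14) = 2.937 × 14^0.667 = 2.937 × 5.814 = 17.08 μm
  Mass loss = 17.08 μm × 8.96 g/cm³ = 153 g·m⁻²

D(14) = 153 g·m⁻²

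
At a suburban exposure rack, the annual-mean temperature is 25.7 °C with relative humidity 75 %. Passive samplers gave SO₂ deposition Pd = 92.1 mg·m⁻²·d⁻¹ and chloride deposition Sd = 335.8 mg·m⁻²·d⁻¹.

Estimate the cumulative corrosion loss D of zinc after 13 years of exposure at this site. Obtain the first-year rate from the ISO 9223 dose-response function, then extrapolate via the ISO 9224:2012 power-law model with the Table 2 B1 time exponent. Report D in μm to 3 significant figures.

D(13) = 70.6 μm

zinc: temperature factor f = -0.071·(15.7) = -1.1147
  sulphur-dioxide contribution → 0.9752 μm/a
  chloride contribution → 7.802 μm/a
  total first-year rate 8.777 μm/a
Power-law: D(13) = r_corr · 13^0.813
  D(13) = 8.777 × 13^0.813 = 8.777 × 8.047 = 70.63 μm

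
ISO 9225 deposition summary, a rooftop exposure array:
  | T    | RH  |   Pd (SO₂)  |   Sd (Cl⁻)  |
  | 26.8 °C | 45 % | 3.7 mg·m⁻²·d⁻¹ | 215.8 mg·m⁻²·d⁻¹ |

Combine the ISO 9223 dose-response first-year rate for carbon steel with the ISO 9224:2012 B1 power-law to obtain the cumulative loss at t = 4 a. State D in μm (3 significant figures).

carbon steel: T>10 °C ⇒ hinge -0.054·(26.8−10) = -0.9072
  sulphur-dioxide contribution → 3.47 μm/a
  chloride contribution → 36.83 μm/a
  ⇒ r_corr(carbon steel) = 40.3 μm/a
ISO 9224: D(t) = r_corr · t^b with b = 0.523 (carbon steel, B1)
  D(4) = 40.3 × 4^0.523 = 40.3 × 2.065 = 83.21 μm

D(4) = 83.2 μm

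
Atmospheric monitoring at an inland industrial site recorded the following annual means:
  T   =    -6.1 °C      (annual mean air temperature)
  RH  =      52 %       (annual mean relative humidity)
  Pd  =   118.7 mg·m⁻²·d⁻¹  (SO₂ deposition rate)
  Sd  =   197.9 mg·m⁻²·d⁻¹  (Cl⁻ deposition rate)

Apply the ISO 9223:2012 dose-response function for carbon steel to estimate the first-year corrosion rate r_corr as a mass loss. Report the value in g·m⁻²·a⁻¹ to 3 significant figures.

r_corr = 135 g·m⁻²·a⁻¹

carbon steel: T≤10 °C ⇒ hinge +0.150·(-6.1−10) = -2.4150
  Pd branch = 1.77·Pd^0.52·e^(0.02·RH+f) = 5.365 μm/a
  Cl⁻ term: 0.102·197.9^0.62·exp(0.033·52+0.04·-6.1) = 11.79
  sum: 5.365 + 11.79 → r_corr = 17.16 μm/a
Convert to mass loss: 17.16 μm/a × 7.85 g/cm³ = 134.7 g·m⁻²·a⁻¹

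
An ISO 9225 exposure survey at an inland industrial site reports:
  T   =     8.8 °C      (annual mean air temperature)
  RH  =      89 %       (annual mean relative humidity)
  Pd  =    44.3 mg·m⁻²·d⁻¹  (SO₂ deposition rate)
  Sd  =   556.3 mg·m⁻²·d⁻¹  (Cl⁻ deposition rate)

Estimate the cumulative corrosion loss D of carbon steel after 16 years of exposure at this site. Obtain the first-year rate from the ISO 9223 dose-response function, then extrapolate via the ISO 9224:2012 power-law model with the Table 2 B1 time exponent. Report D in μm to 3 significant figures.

D(16) = 856 μm

carbon steel: T≤10 °C ⇒ hinge +0.150·(8.8−10) = -0.1800
  sulphur-dioxide contribution → 62.95 μm/a
  chloride contribution → 137.7 μm/a
  ⇒ r_corr(carbon steel) = 200.7 μm/a
Long-term exponent b (ISO 9224 Table 2, B1) = 0.523
  D(16) = 200.7 × 16^0.523 = 200.7 × 4.263 = 855.6 μm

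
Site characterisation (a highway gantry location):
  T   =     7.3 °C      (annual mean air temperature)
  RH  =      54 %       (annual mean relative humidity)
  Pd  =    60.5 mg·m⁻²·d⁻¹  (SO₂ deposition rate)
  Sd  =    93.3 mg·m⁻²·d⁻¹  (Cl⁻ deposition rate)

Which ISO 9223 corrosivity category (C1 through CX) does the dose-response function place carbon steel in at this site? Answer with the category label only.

C3

carbon steel: T≤10 °C ⇒ hinge +0.150·(7.3−10) = -0.4050
  SO₂ term: 1.77·60.5^0.52·exp(0.02·54-0.4050) = 29.35
  Sd branch = 0.102·Sd^0.62·e^(0.033·RH+0.04·T) = 13.51 μm/a
  sum: 29.35 + 13.51 → r_corr = 42.86 μm/a
42.9 μm/a falls in (25, 50] for carbon steel → category C3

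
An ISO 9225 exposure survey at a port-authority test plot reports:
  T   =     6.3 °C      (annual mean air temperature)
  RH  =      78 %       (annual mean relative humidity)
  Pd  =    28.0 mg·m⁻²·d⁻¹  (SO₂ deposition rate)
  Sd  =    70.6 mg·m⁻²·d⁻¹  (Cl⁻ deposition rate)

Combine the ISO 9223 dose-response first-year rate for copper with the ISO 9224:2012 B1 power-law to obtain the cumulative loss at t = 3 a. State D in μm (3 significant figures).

D(3) = 3.16 μm

copper: T≤10 °C ⇒ hinge +0.126·(6.3−10) = -0.4662
  SO₂ term: 0.0053·28.0^0.26·exp(0.059·78-0.4662) = 0.7883
  Sd branch = 0.01025·Sd^0.27·e^(0.036·RH+0.049·T) = 0.7302 μm/a
  r_corr = 0.7883 + 0.7302 = 1.519 μm/a
Long-term exponent b (ISO 9224 Table 2, B1) = 0.667
  D(3) = 1.519 × 3^0.667 = 1.519 × 2.081 = 3.16 μm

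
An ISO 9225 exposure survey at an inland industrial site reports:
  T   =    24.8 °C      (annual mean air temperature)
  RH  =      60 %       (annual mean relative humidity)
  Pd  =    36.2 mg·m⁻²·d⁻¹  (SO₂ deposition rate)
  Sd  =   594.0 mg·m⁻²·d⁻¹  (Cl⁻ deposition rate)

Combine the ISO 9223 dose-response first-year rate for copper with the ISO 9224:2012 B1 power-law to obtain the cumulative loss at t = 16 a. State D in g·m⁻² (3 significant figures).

D(16) = 104 g·m⁻²

copper: f(T) = -0.080·(T−10) [T>10 °C] = -1.1840
  SO₂ term: 0.0053·36.2^0.26·exp(0.059·60-1.1840) = 0.1421
  Sd branch = 0.01025·Sd^0.27·e^(0.036·RH+0.049·T) = 1.681 μm/a
  r_corr = 0.1421 + 1.681 = 1.823 μm/a
Power-law: D(16) = r_corr · 16^0.667
  D(16) = 1.823 × 16^0.667 = 1.823 × 6.355 = 11.58 μm
  Mass loss = 11.58 μm × 8.96 g/cm³ = 103.8 g·m⁻²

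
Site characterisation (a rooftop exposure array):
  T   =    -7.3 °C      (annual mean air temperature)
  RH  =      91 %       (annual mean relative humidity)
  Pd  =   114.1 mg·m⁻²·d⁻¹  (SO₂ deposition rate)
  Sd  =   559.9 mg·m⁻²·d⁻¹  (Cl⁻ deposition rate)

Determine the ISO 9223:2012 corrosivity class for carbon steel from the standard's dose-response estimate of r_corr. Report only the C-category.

C5

carbon steel: T≤10 °C ⇒ hinge +0.150·(-7.3−10) = -2.5950
  SO₂ term: 1.77·114.1^0.52·exp(0.02·91-2.5950) = 9.576
  Sd branch = 0.102·Sd^0.62·e^(0.033·RH+0.04·T) = 77.59 μm/a
  r_corr = 9.576 + 77.59 = 87.17 μm/a
ISO 9223 Table 2 (carbon steel): 80 < 87.2 ≤ 200 μm/a ⇒ C5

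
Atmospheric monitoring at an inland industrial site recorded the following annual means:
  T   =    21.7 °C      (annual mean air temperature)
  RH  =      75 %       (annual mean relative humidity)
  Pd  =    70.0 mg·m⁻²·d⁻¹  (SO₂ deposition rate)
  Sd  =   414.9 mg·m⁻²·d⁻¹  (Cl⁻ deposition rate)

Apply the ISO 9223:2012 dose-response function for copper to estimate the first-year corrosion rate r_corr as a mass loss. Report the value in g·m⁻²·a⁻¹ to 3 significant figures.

r_corr = 24.8 g·m⁻²·a⁻¹

copper: f(T) = -0.080·(T−10) [T>10 °C] = -0.9360
  SO₂ term: 0.0053·70.0^0.26·exp(0.059·75-0.9360) = 0.5239
  Sd branch = 0.01025·Sd^0.27·e^(0.036·RH+0.049·T) = 2.249 μm/a
  sum: 0.5239 + 2.249 → r_corr = 2.773 μm/a
Convert to mass loss: 2.773 μm/a × 8.96 g/cm³ = 24.84 g·m⁻²·a⁻¹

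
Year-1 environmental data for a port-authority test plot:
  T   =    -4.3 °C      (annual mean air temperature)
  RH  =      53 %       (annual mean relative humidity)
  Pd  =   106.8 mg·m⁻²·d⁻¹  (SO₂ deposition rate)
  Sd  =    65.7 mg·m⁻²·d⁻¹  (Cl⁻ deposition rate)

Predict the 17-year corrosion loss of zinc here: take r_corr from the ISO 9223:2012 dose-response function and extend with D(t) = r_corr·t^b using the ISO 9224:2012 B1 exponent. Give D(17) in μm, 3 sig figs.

zinc: T≤10 °C ⇒ hinge +0.038·(-4.3−10) = -0.5434
  Pd branch = 0.0129·Pd^0.44·e^(0.046·RH+f) = 0.6698 μm/a
  Sd branch = 0.0175·Sd^0.57·e^(0.008·RH+0.085·T) = 0.2016 μm/a
  sum: 0.6698 + 0.2016 → r_corr = 0.8714 μm/a
Long-term exponent b (ISO 9224 Table 2, B1) = 0.813
  D(17) = 0.8714 × 17^0.813 = 0.8714 × 10.01 = 8.721 μm

D(17) = 8.72 μm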